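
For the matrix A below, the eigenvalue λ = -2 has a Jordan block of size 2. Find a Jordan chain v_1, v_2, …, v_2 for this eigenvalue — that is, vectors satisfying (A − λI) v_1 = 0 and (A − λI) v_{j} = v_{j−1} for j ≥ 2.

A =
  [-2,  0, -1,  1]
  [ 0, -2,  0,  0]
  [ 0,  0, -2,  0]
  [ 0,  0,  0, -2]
A Jordan chain for λ = -2 of length 2:
v_1 = (-1, 0, 0, 0)ᵀ
v_2 = (0, 0, 1, 0)ᵀ

Let N = A − (-2)·I. We want v_2 with N^2 v_2 = 0 but N^1 v_2 ≠ 0; then v_{j-1} := N · v_j for j = 2, …, 2.

Pick v_2 = (0, 0, 1, 0)ᵀ.
Then v_1 = N · v_2 = (-1, 0, 0, 0)ᵀ.

Sanity check: (A − (-2)·I) v_1 = (0, 0, 0, 0)ᵀ = 0. ✓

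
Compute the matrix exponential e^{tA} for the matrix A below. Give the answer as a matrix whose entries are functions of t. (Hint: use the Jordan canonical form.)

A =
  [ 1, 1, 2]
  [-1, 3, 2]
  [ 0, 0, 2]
e^{tA} =
  [-t*exp(2*t) + exp(2*t), t*exp(2*t), 2*t*exp(2*t)]
  [-t*exp(2*t), t*exp(2*t) + exp(2*t), 2*t*exp(2*t)]
  [0, 0, exp(2*t)]

Strategy: write A = P · J · P⁻¹ where J is a Jordan canonical form, so e^{tA} = P · e^{tJ} · P⁻¹, and e^{tJ} can be computed block-by-block.

A has Jordan form
J =
  [2, 1, 0]
  [0, 2, 0]
  [0, 0, 2]
(up to reordering of blocks).

Per-block formulas:
  For a 2×2 Jordan block J_2(2): exp(t · J_2(2)) = e^(2t)·(I + t·N), where N is the 2×2 nilpotent shift.
  For a 1×1 block at λ = 2: exp(t · [2]) = [e^(2t)].

After assembling e^{tJ} and conjugating by P, we get:

e^{tA} =
  [-t*exp(2*t) + exp(2*t), t*exp(2*t), 2*t*exp(2*t)]
  [-t*exp(2*t), t*exp(2*t) + exp(2*t), 2*t*exp(2*t)]
  [0, 0, exp(2*t)]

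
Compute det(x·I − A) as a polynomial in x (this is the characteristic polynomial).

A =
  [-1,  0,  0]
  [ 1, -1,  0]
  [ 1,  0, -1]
x^3 + 3*x^2 + 3*x + 1

Expanding det(x·I − A) (e.g. by cofactor expansion or by noting that A is similar to its Jordan form J, which has the same characteristic polynomial as A) gives
  χ_A(x) = x^3 + 3*x^2 + 3*x + 1
which factors as (x + 1)^3. The eigenvalues (with algebraic multiplicities) are λ = -1 with multiplicity 3.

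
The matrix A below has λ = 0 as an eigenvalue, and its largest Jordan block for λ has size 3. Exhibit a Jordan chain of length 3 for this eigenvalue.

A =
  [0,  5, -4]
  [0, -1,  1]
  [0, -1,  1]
A Jordan chain for λ = 0 of length 3:
v_1 = (-1, 0, 0)ᵀ
v_2 = (5, -1, -1)ᵀ
v_3 = (0, 1, 0)ᵀ

Let N = A − (0)·I. We want v_3 with N^3 v_3 = 0 but N^2 v_3 ≠ 0; then v_{j-1} := N · v_j for j = 3, …, 2.

Pick v_3 = (0, 1, 0)ᵀ.
Then v_2 = N · v_3 = (5, -1, -1)ᵀ.
Then v_1 = N · v_2 = (-1, 0, 0)ᵀ.

Sanity check: (A − (0)·I) v_1 = (0, 0, 0)ᵀ = 0. ✓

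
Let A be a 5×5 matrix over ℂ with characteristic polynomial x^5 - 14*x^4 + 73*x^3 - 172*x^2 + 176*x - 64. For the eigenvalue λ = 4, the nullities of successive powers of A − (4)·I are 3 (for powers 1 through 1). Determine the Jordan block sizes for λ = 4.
Block sizes for λ = 4: [1, 1, 1]

From the dimensions of kernels of powers, the number of Jordan blocks of size at least j is d_j − d_{j−1} where d_j = dim ker(N^j) (with d_0 = 0). Computing the differences gives [3].
The number of blocks of size exactly k is (#blocks of size ≥ k) − (#blocks of size ≥ k + 1), so the partition is: 3 block(s) of size 1.
In nonincreasing order the block sizes are [1, 1, 1].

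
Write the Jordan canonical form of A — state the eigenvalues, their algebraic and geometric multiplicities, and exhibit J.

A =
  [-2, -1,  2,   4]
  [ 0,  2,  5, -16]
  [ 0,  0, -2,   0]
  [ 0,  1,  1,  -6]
J_3(-2) ⊕ J_1(-2)

The characteristic polynomial is
  det(x·I − A) = x^4 + 8*x^3 + 24*x^2 + 32*x + 16 = (x + 2)^4

Eigenvalues and multiplicities (the geometric multiplicity of λ is n − rank(A − λI), which equals the number of Jordan blocks for λ):
  λ = -2: algebraic multiplicity = 4, geometric multiplicity = 2

Determining the block sizes for each eigenvalue:
  λ = -2: with am = 4 and gm = 2, the partition is not yet determined (e.g. several partitions of 4 into 2 parts exist). Let N = A − (-2)·I. Computing rank(N^1) = 2, rank(N^2) = 1, rank(N^3) = 0; the number of blocks of size ≥ j is rank(N^{j−1}) − rank(N^j), giving [2, 1, 1]. So we have 1 block(s) of size 3, 1 block(s) of size 1 → block sizes [3, 1]

Assembling the blocks gives a Jordan form
J =
  [-2,  1,  0,  0]
  [ 0, -2,  1,  0]
  [ 0,  0, -2,  0]
  [ 0,  0,  0, -2]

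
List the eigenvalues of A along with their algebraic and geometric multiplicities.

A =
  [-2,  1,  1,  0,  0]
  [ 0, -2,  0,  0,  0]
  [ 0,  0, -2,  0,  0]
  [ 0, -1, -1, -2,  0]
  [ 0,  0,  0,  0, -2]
λ = -2: alg = 5, geom = 4

Step 1 — factor the characteristic polynomial to read off the algebraic multiplicities:
  χ_A(x) = (x + 2)^5

Step 2 — compute geometric multiplicities via the rank-nullity identity g(λ) = n − rank(A − λI):
  rank(A − (-2)·I) = 1, so dim ker(A − (-2)·I) = n − 1 = 4

Summary:
  λ = -2: algebraic multiplicity = 5, geometric multiplicity = 4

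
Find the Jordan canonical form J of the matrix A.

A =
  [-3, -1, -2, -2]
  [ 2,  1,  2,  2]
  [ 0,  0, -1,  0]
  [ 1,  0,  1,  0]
J_2(-1) ⊕ J_1(-1) ⊕ J_1(0)

The characteristic polynomial is
  det(x·I − A) = x^4 + 3*x^3 + 3*x^2 + x = x*(x + 1)^3

Eigenvalues and multiplicities (the geometric multiplicity of λ is n − rank(A − λI), which equals the number of Jordan blocks for λ):
  λ = -1: algebraic multiplicity = 3, geometric multiplicity = 2
  λ = 0: algebraic multiplicity = 1, geometric multiplicity = 1

Determining the block sizes for each eigenvalue:
  λ = -1: 2 blocks summing to 3 forces exactly one block of size 2 and the rest size 1 → block sizes [2, 1]
  λ = 0: one block (gm = 1), so the single block has size am = 1 → block sizes [1]

Assembling the blocks gives a Jordan form
J =
  [-1,  1,  0, 0]
  [ 0, -1,  0, 0]
  [ 0,  0, -1, 0]
  [ 0,  0,  0, 0]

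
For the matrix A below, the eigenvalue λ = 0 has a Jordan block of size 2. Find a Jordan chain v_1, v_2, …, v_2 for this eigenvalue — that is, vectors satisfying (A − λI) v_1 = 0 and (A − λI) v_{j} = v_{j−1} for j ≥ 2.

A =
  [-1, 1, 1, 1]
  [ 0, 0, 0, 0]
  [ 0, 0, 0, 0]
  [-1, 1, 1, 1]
A Jordan chain for λ = 0 of length 2:
v_1 = (-1, 0, 0, -1)ᵀ
v_2 = (1, 0, 0, 0)ᵀ

Let N = A − (0)·I. We want v_2 with N^2 v_2 = 0 but N^1 v_2 ≠ 0; then v_{j-1} := N · v_j for j = 2, …, 2.

Pick v_2 = (1, 0, 0, 0)ᵀ.
Then v_1 = N · v_2 = (-1, 0, 0, -1)ᵀ.

Sanity check: (A − (0)·I) v_1 = (0, 0, 0, 0)ᵀ = 0. ✓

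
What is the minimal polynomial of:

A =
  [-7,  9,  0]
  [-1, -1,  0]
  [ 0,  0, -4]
x^2 + 8*x + 16

The characteristic polynomial is χ_A(x) = (x + 4)^3, so the eigenvalues are known. The minimal polynomial is
  m_A(x) = Π_λ (x − λ)^{k_λ}
where k_λ is the size of the *largest* Jordan block for λ (equivalently, the smallest k with (A − λI)^k v = 0 for every generalised eigenvector v of λ).

  λ = -4: largest Jordan block has size 2, contributing (x + 4)^2

So m_A(x) = (x + 4)^2 = x^2 + 8*x + 16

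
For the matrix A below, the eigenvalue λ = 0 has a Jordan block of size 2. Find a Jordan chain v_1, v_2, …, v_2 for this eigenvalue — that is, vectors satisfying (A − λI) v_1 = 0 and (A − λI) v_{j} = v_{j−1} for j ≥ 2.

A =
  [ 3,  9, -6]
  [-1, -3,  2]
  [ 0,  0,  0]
A Jordan chain for λ = 0 of length 2:
v_1 = (3, -1, 0)ᵀ
v_2 = (1, 0, 0)ᵀ

Let N = A − (0)·I. We want v_2 with N^2 v_2 = 0 but N^1 v_2 ≠ 0; then v_{j-1} := N · v_j for j = 2, …, 2.

Pick v_2 = (1, 0, 0)ᵀ.
Then v_1 = N · v_2 = (3, -1, 0)ᵀ.

Sanity check: (A − (0)·I) v_1 = (0, 0, 0)ᵀ = 0. ✓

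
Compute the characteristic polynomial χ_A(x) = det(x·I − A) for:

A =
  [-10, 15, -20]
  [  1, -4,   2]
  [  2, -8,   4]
x^3 + 10*x^2 + 25*x

Expanding det(x·I − A) (e.g. by cofactor expansion or by noting that A is similar to its Jordan form J, which has the same characteristic polynomial as A) gives
  χ_A(x) = x^3 + 10*x^2 + 25*x
which factors as x*(x + 5)^2. The eigenvalues (with algebraic multiplicities) are λ = -5 with multiplicity 2, λ = 0 with multiplicity 1.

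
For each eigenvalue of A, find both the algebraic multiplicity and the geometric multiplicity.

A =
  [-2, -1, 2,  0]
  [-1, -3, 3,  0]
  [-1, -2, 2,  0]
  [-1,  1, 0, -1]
λ = -1: alg = 4, geom = 2

Step 1 — factor the characteristic polynomial to read off the algebraic multiplicities:
  χ_A(x) = (x + 1)^4

Step 2 — compute geometric multiplicities via the rank-nullity identity g(λ) = n − rank(A − λI):
  rank(A − (-1)·I) = 2, so dim ker(A − (-1)·I) = n − 2 = 2

Summary:
  λ = -1: algebraic multiplicity = 4, geometric multiplicity = 2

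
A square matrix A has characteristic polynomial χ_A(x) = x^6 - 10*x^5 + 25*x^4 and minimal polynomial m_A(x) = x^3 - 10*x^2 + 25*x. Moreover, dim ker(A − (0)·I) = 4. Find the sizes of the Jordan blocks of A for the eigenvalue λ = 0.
Block sizes for λ = 0: [1, 1, 1, 1]

Step 1 — from the characteristic polynomial, algebraic multiplicity of λ = 0 is 4. From dim ker(A − (0)·I) = 4, there are exactly 4 Jordan blocks for λ = 0.
Step 2 — from the minimal polynomial, the factor (x − 0) tells us the largest block for λ = 0 has size 1.
Step 3 — with total size 4, 4 blocks, and largest block 1, the block sizes (in nonincreasing order) are [1, 1, 1, 1].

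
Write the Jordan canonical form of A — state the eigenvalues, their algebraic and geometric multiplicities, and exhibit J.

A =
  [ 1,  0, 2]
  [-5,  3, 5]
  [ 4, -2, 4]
J_1(2) ⊕ J_2(3)

The characteristic polynomial is
  det(x·I − A) = x^3 - 8*x^2 + 21*x - 18 = (x - 3)^2*(x - 2)

Eigenvalues and multiplicities (the geometric multiplicity of λ is n − rank(A − λI), which equals the number of Jordan blocks for λ):
  λ = 2: algebraic multiplicity = 1, geometric multiplicity = 1
  λ = 3: algebraic multiplicity = 2, geometric multiplicity = 1

Determining the block sizes for each eigenvalue:
  λ = 2: one block (gm = 1), so the single block has size am = 1 → block sizes [1]
  λ = 3: one block (gm = 1), so the single block has size am = 2 → block sizes [2]

Assembling the blocks gives a Jordan form
J =
  [2, 0, 0]
  [0, 3, 1]
  [0, 0, 3]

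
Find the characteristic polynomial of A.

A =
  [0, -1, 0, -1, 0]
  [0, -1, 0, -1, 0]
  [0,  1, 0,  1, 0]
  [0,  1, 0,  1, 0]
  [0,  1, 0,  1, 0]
x^5

Expanding det(x·I − A) (e.g. by cofactor expansion or by noting that A is similar to its Jordan form J, which has the same characteristic polynomial as A) gives
  χ_A(x) = x^5
which factors as x^5. The eigenvalues (with algebraic multiplicities) are λ = 0 with multiplicity 5.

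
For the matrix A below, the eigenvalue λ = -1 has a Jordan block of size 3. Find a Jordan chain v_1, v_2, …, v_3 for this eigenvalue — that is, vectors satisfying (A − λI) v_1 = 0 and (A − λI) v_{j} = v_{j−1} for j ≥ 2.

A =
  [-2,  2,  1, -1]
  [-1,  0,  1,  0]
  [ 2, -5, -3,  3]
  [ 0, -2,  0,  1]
A Jordan chain for λ = -1 of length 3:
v_1 = (1, 2, -1, 2)ᵀ
v_2 = (-1, -1, 2, 0)ᵀ
v_3 = (1, 0, 0, 0)ᵀ

Let N = A − (-1)·I. We want v_3 with N^3 v_3 = 0 but N^2 v_3 ≠ 0; then v_{j-1} := N · v_j for j = 3, …, 2.

Pick v_3 = (1, 0, 0, 0)ᵀ.
Then v_2 = N · v_3 = (-1, -1, 2, 0)ᵀ.
Then v_1 = N · v_2 = (1, 2, -1, 2)ᵀ.

Sanity check: (A − (-1)·I) v_1 = (0, 0, 0, 0)ᵀ = 0. ✓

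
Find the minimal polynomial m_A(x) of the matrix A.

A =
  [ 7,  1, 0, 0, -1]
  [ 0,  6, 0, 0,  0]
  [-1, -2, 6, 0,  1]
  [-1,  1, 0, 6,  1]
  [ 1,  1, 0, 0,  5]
x^2 - 12*x + 36

The characteristic polynomial is χ_A(x) = (x - 6)^5, so the eigenvalues are known. The minimal polynomial is
  m_A(x) = Π_λ (x − λ)^{k_λ}
where k_λ is the size of the *largest* Jordan block for λ (equivalently, the smallest k with (A − λI)^k v = 0 for every generalised eigenvector v of λ).

  λ = 6: largest Jordan block has size 2, contributing (x − 6)^2

So m_A(x) = (x - 6)^2 = x^2 - 12*x + 36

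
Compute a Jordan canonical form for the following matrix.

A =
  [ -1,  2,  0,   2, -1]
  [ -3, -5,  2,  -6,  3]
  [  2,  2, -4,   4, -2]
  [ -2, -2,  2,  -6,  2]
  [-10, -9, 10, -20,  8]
J_3(-2) ⊕ J_1(-2) ⊕ J_1(0)

The characteristic polynomial is
  det(x·I − A) = x^5 + 8*x^4 + 24*x^3 + 32*x^2 + 16*x = x*(x + 2)^4

Eigenvalues and multiplicities (the geometric multiplicity of λ is n − rank(A − λI), which equals the number of Jordan blocks for λ):
  λ = -2: algebraic multiplicity = 4, geometric multiplicity = 2
  λ = 0: algebraic multiplicity = 1, geometric multiplicity = 1

Determining the block sizes for each eigenvalue:
  λ = -2: with am = 4 and gm = 2, the partition is not yet determined (e.g. several partitions of 4 into 2 parts exist). Let N = A − (-2)·I. Computing rank(N^1) = 3, rank(N^2) = 2, rank(N^3) = 1; the number of blocks of size ≥ j is rank(N^{j−1}) − rank(N^j), giving [2, 1, 1]. So we have 1 block(s) of size 3, 1 block(s) of size 1 → block sizes [3, 1]
  λ = 0: one block (gm = 1), so the single block has size am = 1 → block sizes [1]

Assembling the blocks gives a Jordan form
J =
  [-2,  1,  0,  0, 0]
  [ 0, -2,  1,  0, 0]
  [ 0,  0, -2,  0, 0]
  [ 0,  0,  0, -2, 0]
  [ 0,  0,  0,  0, 0]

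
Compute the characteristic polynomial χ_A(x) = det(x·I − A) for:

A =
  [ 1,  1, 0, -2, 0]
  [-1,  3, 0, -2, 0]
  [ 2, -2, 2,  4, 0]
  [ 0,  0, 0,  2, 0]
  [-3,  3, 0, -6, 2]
x^5 - 10*x^4 + 40*x^3 - 80*x^2 + 80*x - 32

Expanding det(x·I − A) (e.g. by cofactor expansion or by noting that A is similar to its Jordan form J, which has the same characteristic polynomial as A) gives
  χ_A(x) = x^5 - 10*x^4 + 40*x^3 - 80*x^2 + 80*x - 32
which factors as (x - 2)^5. The eigenvalues (with algebraic multiplicities) are λ = 2 with multiplicity 5.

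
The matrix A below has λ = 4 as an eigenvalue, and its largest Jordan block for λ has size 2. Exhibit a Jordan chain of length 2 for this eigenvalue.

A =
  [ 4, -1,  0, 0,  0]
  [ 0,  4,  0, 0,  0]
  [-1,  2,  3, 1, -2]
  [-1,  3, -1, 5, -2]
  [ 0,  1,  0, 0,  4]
A Jordan chain for λ = 4 of length 2:
v_1 = (0, 0, -1, -1, 0)ᵀ
v_2 = (1, 0, 0, 0, 0)ᵀ

Let N = A − (4)·I. We want v_2 with N^2 v_2 = 0 but N^1 v_2 ≠ 0; then v_{j-1} := N · v_j for j = 2, …, 2.

Pick v_2 = (1, 0, 0, 0, 0)ᵀ.
Then v_1 = N · v_2 = (0, 0, -1, -1, 0)ᵀ.

Sanity check: (A − (4)·I) v_1 = (0, 0, 0, 0, 0)ᵀ = 0. ✓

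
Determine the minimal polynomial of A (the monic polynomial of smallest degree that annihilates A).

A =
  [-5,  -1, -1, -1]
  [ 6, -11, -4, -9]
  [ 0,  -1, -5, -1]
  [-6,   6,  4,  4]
x^4 + 17*x^3 + 105*x^2 + 275*x + 250

The characteristic polynomial is χ_A(x) = (x + 2)*(x + 5)^3, so the eigenvalues are known. The minimal polynomial is
  m_A(x) = Π_λ (x − λ)^{k_λ}
where k_λ is the size of the *largest* Jordan block for λ (equivalently, the smallest k with (A − λI)^k v = 0 for every generalised eigenvector v of λ).

  λ = -5: largest Jordan block has size 3, contributing (x + 5)^3
  λ = -2: largest Jordan block has size 1, contributing (x + 2)

So m_A(x) = (x + 2)*(x + 5)^3 = x^4 + 17*x^3 + 105*x^2 + 275*x + 250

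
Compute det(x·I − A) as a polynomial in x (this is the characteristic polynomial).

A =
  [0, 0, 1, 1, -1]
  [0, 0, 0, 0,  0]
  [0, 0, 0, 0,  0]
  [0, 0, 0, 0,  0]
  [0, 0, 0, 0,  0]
x^5

Expanding det(x·I − A) (e.g. by cofactor expansion or by noting that A is similar to its Jordan form J, which has the same characteristic polynomial as A) gives
  χ_A(x) = x^5
which factors as x^5. The eigenvalues (with algebraic multiplicities) are λ = 0 with multiplicity 5.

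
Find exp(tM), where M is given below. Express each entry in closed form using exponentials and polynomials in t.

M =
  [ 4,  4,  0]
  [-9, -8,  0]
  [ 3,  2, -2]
e^{tM} =
  [6*t*exp(-2*t) + exp(-2*t), 4*t*exp(-2*t), 0]
  [-9*t*exp(-2*t), -6*t*exp(-2*t) + exp(-2*t), 0]
  [3*t*exp(-2*t), 2*t*exp(-2*t), exp(-2*t)]

Strategy: write M = P · J · P⁻¹ where J is a Jordan canonical form, so e^{tM} = P · e^{tJ} · P⁻¹, and e^{tJ} can be computed block-by-block.

M has Jordan form
J =
  [-2,  1,  0]
  [ 0, -2,  0]
  [ 0,  0, -2]
(up to reordering of blocks).

Per-block formulas:
  For a 1×1 block at λ = -2: exp(t · [-2]) = [e^(-2t)].
  For a 2×2 Jordan block J_2(-2): exp(t · J_2(-2)) = e^(-2t)·(I + t·N), where N is the 2×2 nilpotent shift.

After assembling e^{tJ} and conjugating by P, we get:

e^{tM} =
  [6*t*exp(-2*t) + exp(-2*t), 4*t*exp(-2*t), 0]
  [-9*t*exp(-2*t), -6*t*exp(-2*t) + exp(-2*t), 0]
  [3*t*exp(-2*t), 2*t*exp(-2*t), exp(-2*t)]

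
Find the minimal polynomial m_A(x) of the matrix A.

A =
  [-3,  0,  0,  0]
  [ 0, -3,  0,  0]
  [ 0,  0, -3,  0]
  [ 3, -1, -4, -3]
x^2 + 6*x + 9

The characteristic polynomial is χ_A(x) = (x + 3)^4, so the eigenvalues are known. The minimal polynomial is
  m_A(x) = Π_λ (x − λ)^{k_λ}
where k_λ is the size of the *largest* Jordan block for λ (equivalently, the smallest k with (A − λI)^k v = 0 for every generalised eigenvector v of λ).

  λ = -3: largest Jordan block has size 2, contributing (x + 3)^2

So m_A(x) = (x + 3)^2 = x^2 + 6*x + 9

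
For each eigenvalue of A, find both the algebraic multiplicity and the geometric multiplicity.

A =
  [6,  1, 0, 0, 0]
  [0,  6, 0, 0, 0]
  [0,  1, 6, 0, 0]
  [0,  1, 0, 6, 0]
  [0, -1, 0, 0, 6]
λ = 6: alg = 5, geom = 4

Step 1 — factor the characteristic polynomial to read off the algebraic multiplicities:
  χ_A(x) = (x - 6)^5

Step 2 — compute geometric multiplicities via the rank-nullity identity g(λ) = n − rank(A − λI):
  rank(A − (6)·I) = 1, so dim ker(A − (6)·I) = n − 1 = 4

Summary:
  λ = 6: algebraic multiplicity = 5, geometric multiplicity = 4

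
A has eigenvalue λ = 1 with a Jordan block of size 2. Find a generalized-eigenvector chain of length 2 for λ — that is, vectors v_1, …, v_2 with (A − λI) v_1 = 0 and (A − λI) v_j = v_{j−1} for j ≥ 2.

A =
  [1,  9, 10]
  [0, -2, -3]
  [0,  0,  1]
A Jordan chain for λ = 1 of length 2:
v_1 = (-1, 0, 0)ᵀ
v_2 = (0, 1, -1)ᵀ

Let N = A − (1)·I. We want v_2 with N^2 v_2 = 0 but N^1 v_2 ≠ 0; then v_{j-1} := N · v_j for j = 2, …, 2.

Pick v_2 = (0, 1, -1)ᵀ.
Then v_1 = N · v_2 = (-1, 0, 0)ᵀ.

Sanity check: (A − (1)·I) v_1 = (0, 0, 0)ᵀ = 0. ✓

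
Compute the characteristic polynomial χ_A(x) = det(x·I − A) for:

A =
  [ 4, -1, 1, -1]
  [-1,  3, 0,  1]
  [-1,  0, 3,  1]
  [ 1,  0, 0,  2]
x^4 - 12*x^3 + 54*x^2 - 108*x + 81

Expanding det(x·I − A) (e.g. by cofactor expansion or by noting that A is similar to its Jordan form J, which has the same characteristic polynomial as A) gives
  χ_A(x) = x^4 - 12*x^3 + 54*x^2 - 108*x + 81
which factors as (x - 3)^4. The eigenvalues (with algebraic multiplicities) are λ = 3 with multiplicity 4.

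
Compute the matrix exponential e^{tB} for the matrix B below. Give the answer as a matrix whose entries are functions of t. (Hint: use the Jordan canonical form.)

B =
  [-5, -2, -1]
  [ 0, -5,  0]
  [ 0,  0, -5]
e^{tB} =
  [exp(-5*t), -2*t*exp(-5*t), -t*exp(-5*t)]
  [0, exp(-5*t), 0]
  [0, 0, exp(-5*t)]

Strategy: write B = P · J · P⁻¹ where J is a Jordan canonical form, so e^{tB} = P · e^{tJ} · P⁻¹, and e^{tJ} can be computed block-by-block.

B has Jordan form
J =
  [-5,  1,  0]
  [ 0, -5,  0]
  [ 0,  0, -5]
(up to reordering of blocks).

Per-block formulas:
  For a 1×1 block at λ = -5: exp(t · [-5]) = [e^(-5t)].
  For a 2×2 Jordan block J_2(-5): exp(t · J_2(-5)) = e^(-5t)·(I + t·N), where N is the 2×2 nilpotent shift.

After assembling e^{tJ} and conjugating by P, we get:

e^{tB} =
  [exp(-5*t), -2*t*exp(-5*t), -t*exp(-5*t)]
  [0, exp(-5*t), 0]
  [0, 0, exp(-5*t)]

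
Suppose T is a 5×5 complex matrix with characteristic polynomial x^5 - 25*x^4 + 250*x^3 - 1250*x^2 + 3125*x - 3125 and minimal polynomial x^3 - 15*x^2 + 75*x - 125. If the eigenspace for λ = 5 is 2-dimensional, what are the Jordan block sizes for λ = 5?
Block sizes for λ = 5: [3, 2]

Step 1 — from the characteristic polynomial, algebraic multiplicity of λ = 5 is 5. From dim ker(T − (5)·I) = 2, there are exactly 2 Jordan blocks for λ = 5.
Step 2 — from the minimal polynomial, the factor (x − 5)^3 tells us the largest block for λ = 5 has size 3.
Step 3 — with total size 5, 2 blocks, and largest block 3, the block sizes (in nonincreasing order) are [3, 2].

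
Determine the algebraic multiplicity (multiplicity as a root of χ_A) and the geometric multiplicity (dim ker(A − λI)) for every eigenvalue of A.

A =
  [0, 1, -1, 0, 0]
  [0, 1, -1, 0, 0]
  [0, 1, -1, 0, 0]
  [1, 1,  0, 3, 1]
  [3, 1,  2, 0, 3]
λ = 0: alg = 3, geom = 2; λ = 3: alg = 2, geom = 1

Step 1 — factor the characteristic polynomial to read off the algebraic multiplicities:
  χ_A(x) = x^3*(x - 3)^2

Step 2 — compute geometric multiplicities via the rank-nullity identity g(λ) = n − rank(A − λI):
  rank(A − (0)·I) = 3, so dim ker(A − (0)·I) = n − 3 = 2
  rank(A − (3)·I) = 4, so dim ker(A − (3)·I) = n − 4 = 1

Summary:
  λ = 0: algebraic multiplicity = 3, geometric multiplicity = 2
  λ = 3: algebraic multiplicity = 2, geometric multiplicity = 1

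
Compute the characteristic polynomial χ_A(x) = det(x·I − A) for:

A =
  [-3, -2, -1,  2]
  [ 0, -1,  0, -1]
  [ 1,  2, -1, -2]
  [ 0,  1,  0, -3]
x^4 + 8*x^3 + 24*x^2 + 32*x + 16

Expanding det(x·I − A) (e.g. by cofactor expansion or by noting that A is similar to its Jordan form J, which has the same characteristic polynomial as A) gives
  χ_A(x) = x^4 + 8*x^3 + 24*x^2 + 32*x + 16
which factors as (x + 2)^4. The eigenvalues (with algebraic multiplicities) are λ = -2 with multiplicity 4.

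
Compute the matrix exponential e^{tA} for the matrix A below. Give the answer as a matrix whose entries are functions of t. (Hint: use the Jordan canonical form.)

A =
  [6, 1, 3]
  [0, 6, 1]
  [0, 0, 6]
e^{tA} =
  [exp(6*t), t*exp(6*t), t^2*exp(6*t)/2 + 3*t*exp(6*t)]
  [0, exp(6*t), t*exp(6*t)]
  [0, 0, exp(6*t)]

Strategy: write A = P · J · P⁻¹ where J is a Jordan canonical form, so e^{tA} = P · e^{tJ} · P⁻¹, and e^{tJ} can be computed block-by-block.

A has Jordan form
J =
  [6, 1, 0]
  [0, 6, 1]
  [0, 0, 6]
(up to reordering of blocks).

Per-block formulas:
  For a 3×3 Jordan block J_3(6): exp(t · J_3(6)) = e^(6t)·(I + t·N + (t^2/2)·N^2), where N is the 3×3 nilpotent shift.

After assembling e^{tJ} and conjugating by P, we get:

e^{tA} =
  [exp(6*t), t*exp(6*t), t^2*exp(6*t)/2 + 3*t*exp(6*t)]
  [0, exp(6*t), t*exp(6*t)]
  [0, 0, exp(6*t)]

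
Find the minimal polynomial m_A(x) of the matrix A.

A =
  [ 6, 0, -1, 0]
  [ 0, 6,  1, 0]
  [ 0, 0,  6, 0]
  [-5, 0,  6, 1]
x^3 - 13*x^2 + 48*x - 36

The characteristic polynomial is χ_A(x) = (x - 6)^3*(x - 1), so the eigenvalues are known. The minimal polynomial is
  m_A(x) = Π_λ (x − λ)^{k_λ}
where k_λ is the size of the *largest* Jordan block for λ (equivalently, the smallest k with (A − λI)^k v = 0 for every generalised eigenvector v of λ).

  λ = 1: largest Jordan block has size 1, contributing (x − 1)
  λ = 6: largest Jordan block has size 2, contributing (x − 6)^2

So m_A(x) = (x - 6)^2*(x - 1) = x^3 - 13*x^2 + 48*x - 36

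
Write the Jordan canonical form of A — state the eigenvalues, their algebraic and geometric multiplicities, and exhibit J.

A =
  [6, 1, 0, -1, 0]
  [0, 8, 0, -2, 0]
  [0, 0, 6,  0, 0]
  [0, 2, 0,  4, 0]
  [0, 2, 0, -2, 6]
J_2(6) ⊕ J_1(6) ⊕ J_1(6) ⊕ J_1(6)

The characteristic polynomial is
  det(x·I − A) = x^5 - 30*x^4 + 360*x^3 - 2160*x^2 + 6480*x - 7776 = (x - 6)^5

Eigenvalues and multiplicities (the geometric multiplicity of λ is n − rank(A − λI), which equals the number of Jordan blocks for λ):
  λ = 6: algebraic multiplicity = 5, geometric multiplicity = 4

Determining the block sizes for each eigenvalue:
  λ = 6: 4 blocks summing to 5 forces exactly one block of size 2 and the rest size 1 → block sizes [2, 1, 1, 1]

Assembling the blocks gives a Jordan form
J =
  [6, 1, 0, 0, 0]
  [0, 6, 0, 0, 0]
  [0, 0, 6, 0, 0]
  [0, 0, 0, 6, 0]
  [0, 0, 0, 0, 6]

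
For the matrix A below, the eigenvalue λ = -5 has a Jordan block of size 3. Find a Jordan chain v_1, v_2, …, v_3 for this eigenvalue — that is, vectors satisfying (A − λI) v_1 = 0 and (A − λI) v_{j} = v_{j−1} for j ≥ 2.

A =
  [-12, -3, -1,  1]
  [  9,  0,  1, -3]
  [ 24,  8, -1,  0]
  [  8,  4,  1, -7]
A Jordan chain for λ = -5 of length 3:
v_1 = (6, -18, 0, -12)ᵀ
v_2 = (-7, 9, 24, 8)ᵀ
v_3 = (1, 0, 0, 0)ᵀ

Let N = A − (-5)·I. We want v_3 with N^3 v_3 = 0 but N^2 v_3 ≠ 0; then v_{j-1} := N · v_j for j = 3, …, 2.

Pick v_3 = (1, 0, 0, 0)ᵀ.
Then v_2 = N · v_3 = (-7, 9, 24, 8)ᵀ.
Then v_1 = N · v_2 = (6, -18, 0, -12)ᵀ.

Sanity check: (A − (-5)·I) v_1 = (0, 0, 0, 0)ᵀ = 0. ✓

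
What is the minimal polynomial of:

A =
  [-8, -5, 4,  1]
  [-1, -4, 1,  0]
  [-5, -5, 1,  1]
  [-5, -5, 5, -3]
x^2 + 7*x + 12

The characteristic polynomial is χ_A(x) = (x + 3)^2*(x + 4)^2, so the eigenvalues are known. The minimal polynomial is
  m_A(x) = Π_λ (x − λ)^{k_λ}
where k_λ is the size of the *largest* Jordan block for λ (equivalently, the smallest k with (A − λI)^k v = 0 for every generalised eigenvector v of λ).

  λ = -4: largest Jordan block has size 1, contributing (x + 4)
  λ = -3: largest Jordan block has size 1, contributing (x + 3)

So m_A(x) = (x + 3)*(x + 4) = x^2 + 7*x + 12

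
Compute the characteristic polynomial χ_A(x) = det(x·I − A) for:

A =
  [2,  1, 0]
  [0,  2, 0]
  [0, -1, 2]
x^3 - 6*x^2 + 12*x - 8

Expanding det(x·I − A) (e.g. by cofactor expansion or by noting that A is similar to its Jordan form J, which has the same characteristic polynomial as A) gives
  χ_A(x) = x^3 - 6*x^2 + 12*x - 8
which factors as (x - 2)^3. The eigenvalues (with algebraic multiplicities) are λ = 2 with multiplicity 3.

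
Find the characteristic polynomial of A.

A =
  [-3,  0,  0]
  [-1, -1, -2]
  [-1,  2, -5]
x^3 + 9*x^2 + 27*x + 27

Expanding det(x·I − A) (e.g. by cofactor expansion or by noting that A is similar to its Jordan form J, which has the same characteristic polynomial as A) gives
  χ_A(x) = x^3 + 9*x^2 + 27*x + 27
which factors as (x + 3)^3. The eigenvalues (with algebraic multiplicities) are λ = -3 with multiplicity 3.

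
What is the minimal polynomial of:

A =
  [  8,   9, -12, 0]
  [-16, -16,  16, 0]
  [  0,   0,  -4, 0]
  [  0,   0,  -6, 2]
x^3 + 6*x^2 - 32

The characteristic polynomial is χ_A(x) = (x - 2)*(x + 4)^3, so the eigenvalues are known. The minimal polynomial is
  m_A(x) = Π_λ (x − λ)^{k_λ}
where k_λ is the size of the *largest* Jordan block for λ (equivalently, the smallest k with (A − λI)^k v = 0 for every generalised eigenvector v of λ).

  λ = -4: largest Jordan block has size 2, contributing (x + 4)^2
  λ = 2: largest Jordan block has size 1, contributing (x − 2)

So m_A(x) = (x - 2)*(x + 4)^2 = x^3 + 6*x^2 - 32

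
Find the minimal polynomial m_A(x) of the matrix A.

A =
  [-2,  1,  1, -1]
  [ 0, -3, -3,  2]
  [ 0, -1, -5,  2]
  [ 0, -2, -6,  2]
x^2 + 4*x + 4

The characteristic polynomial is χ_A(x) = (x + 2)^4, so the eigenvalues are known. The minimal polynomial is
  m_A(x) = Π_λ (x − λ)^{k_λ}
where k_λ is the size of the *largest* Jordan block for λ (equivalently, the smallest k with (A − λI)^k v = 0 for every generalised eigenvector v of λ).

  λ = -2: largest Jordan block has size 2, contributing (x + 2)^2

So m_A(x) = (x + 2)^2 = x^2 + 4*x + 4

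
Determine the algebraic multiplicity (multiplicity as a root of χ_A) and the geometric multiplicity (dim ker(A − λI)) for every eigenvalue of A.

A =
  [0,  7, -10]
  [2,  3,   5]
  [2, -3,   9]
λ = 4: alg = 3, geom = 1

Step 1 — factor the characteristic polynomial to read off the algebraic multiplicities:
  χ_A(x) = (x - 4)^3

Step 2 — compute geometric multiplicities via the rank-nullity identity g(λ) = n − rank(A − λI):
  rank(A − (4)·I) = 2, so dim ker(A − (4)·I) = n − 2 = 1

Summary:
  λ = 4: algebraic multiplicity = 3, geometric multiplicity = 1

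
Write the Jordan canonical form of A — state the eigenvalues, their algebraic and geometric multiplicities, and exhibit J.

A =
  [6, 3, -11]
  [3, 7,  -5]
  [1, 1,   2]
J_3(5)

The characteristic polynomial is
  det(x·I − A) = x^3 - 15*x^2 + 75*x - 125 = (x - 5)^3

Eigenvalues and multiplicities (the geometric multiplicity of λ is n − rank(A − λI), which equals the number of Jordan blocks for λ):
  λ = 5: algebraic multiplicity = 3, geometric multiplicity = 1

Determining the block sizes for each eigenvalue:
  λ = 5: one block (gm = 1), so the single block has size am = 3 → block sizes [3]

Assembling the blocks gives a Jordan form
J =
  [5, 1, 0]
  [0, 5, 1]
  [0, 0, 5]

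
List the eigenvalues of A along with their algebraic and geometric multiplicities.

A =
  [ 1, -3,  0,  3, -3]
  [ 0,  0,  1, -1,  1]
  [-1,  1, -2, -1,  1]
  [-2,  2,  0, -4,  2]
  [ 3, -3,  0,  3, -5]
λ = -2: alg = 5, geom = 3

Step 1 — factor the characteristic polynomial to read off the algebraic multiplicities:
  χ_A(x) = (x + 2)^5

Step 2 — compute geometric multiplicities via the rank-nullity identity g(λ) = n − rank(A − λI):
  rank(A − (-2)·I) = 2, so dim ker(A − (-2)·I) = n − 2 = 3

Summary:
  λ = -2: algebraic multiplicity = 5, geometric multiplicity = 3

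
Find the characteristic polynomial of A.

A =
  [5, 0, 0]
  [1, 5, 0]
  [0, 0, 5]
x^3 - 15*x^2 + 75*x - 125

Expanding det(x·I − A) (e.g. by cofactor expansion or by noting that A is similar to its Jordan form J, which has the same characteristic polynomial as A) gives
  χ_A(x) = x^3 - 15*x^2 + 75*x - 125
which factors as (x - 5)^3. The eigenvalues (with algebraic multiplicities) are λ = 5 with multiplicity 3.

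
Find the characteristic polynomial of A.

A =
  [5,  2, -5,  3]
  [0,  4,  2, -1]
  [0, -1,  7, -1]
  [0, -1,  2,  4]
x^4 - 20*x^3 + 150*x^2 - 500*x + 625

Expanding det(x·I − A) (e.g. by cofactor expansion or by noting that A is similar to its Jordan form J, which has the same characteristic polynomial as A) gives
  χ_A(x) = x^4 - 20*x^3 + 150*x^2 - 500*x + 625
which factors as (x - 5)^4. The eigenvalues (with algebraic multiplicities) are λ = 5 with multiplicity 4.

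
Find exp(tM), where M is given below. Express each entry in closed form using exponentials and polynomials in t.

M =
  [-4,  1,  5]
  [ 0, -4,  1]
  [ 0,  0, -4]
e^{tM} =
  [exp(-4*t), t*exp(-4*t), t^2*exp(-4*t)/2 + 5*t*exp(-4*t)]
  [0, exp(-4*t), t*exp(-4*t)]
  [0, 0, exp(-4*t)]

Strategy: write M = P · J · P⁻¹ where J is a Jordan canonical form, so e^{tM} = P · e^{tJ} · P⁻¹, and e^{tJ} can be computed block-by-block.

M has Jordan form
J =
  [-4,  1,  0]
  [ 0, -4,  1]
  [ 0,  0, -4]
(up to reordering of blocks).

Per-block formulas:
  For a 3×3 Jordan block J_3(-4): exp(t · J_3(-4)) = e^(-4t)·(I + t·N + (t^2/2)·N^2), where N is the 3×3 nilpotent shift.

After assembling e^{tJ} and conjugating by P, we get:

e^{tM} =
  [exp(-4*t), t*exp(-4*t), t^2*exp(-4*t)/2 + 5*t*exp(-4*t)]
  [0, exp(-4*t), t*exp(-4*t)]
  [0, 0, exp(-4*t)]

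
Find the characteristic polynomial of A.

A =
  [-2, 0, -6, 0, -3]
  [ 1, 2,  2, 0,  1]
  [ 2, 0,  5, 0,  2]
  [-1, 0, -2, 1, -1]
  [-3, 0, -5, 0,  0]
x^5 - 6*x^4 + 14*x^3 - 16*x^2 + 9*x - 2

Expanding det(x·I − A) (e.g. by cofactor expansion or by noting that A is similar to its Jordan form J, which has the same characteristic polynomial as A) gives
  χ_A(x) = x^5 - 6*x^4 + 14*x^3 - 16*x^2 + 9*x - 2
which factors as (x - 2)*(x - 1)^4. The eigenvalues (with algebraic multiplicities) are λ = 1 with multiplicity 4, λ = 2 with multiplicity 1.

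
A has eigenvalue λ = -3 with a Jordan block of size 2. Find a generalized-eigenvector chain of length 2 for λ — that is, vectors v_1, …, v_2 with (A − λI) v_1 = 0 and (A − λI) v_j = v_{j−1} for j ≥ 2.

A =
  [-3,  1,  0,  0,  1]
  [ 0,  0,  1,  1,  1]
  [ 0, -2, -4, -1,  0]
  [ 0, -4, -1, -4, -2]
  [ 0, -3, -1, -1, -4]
A Jordan chain for λ = -3 of length 2:
v_1 = (1, 3, -2, -4, -3)ᵀ
v_2 = (0, 1, 0, 0, 0)ᵀ

Let N = A − (-3)·I. We want v_2 with N^2 v_2 = 0 but N^1 v_2 ≠ 0; then v_{j-1} := N · v_j for j = 2, …, 2.

Pick v_2 = (0, 1, 0, 0, 0)ᵀ.
Then v_1 = N · v_2 = (1, 3, -2, -4, -3)ᵀ.

Sanity check: (A − (-3)·I) v_1 = (0, 0, 0, 0, 0)ᵀ = 0. ✓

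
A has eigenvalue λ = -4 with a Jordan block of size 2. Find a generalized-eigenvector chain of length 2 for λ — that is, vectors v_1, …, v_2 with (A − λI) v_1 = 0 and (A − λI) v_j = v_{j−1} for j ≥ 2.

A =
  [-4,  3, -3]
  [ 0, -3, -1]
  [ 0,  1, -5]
A Jordan chain for λ = -4 of length 2:
v_1 = (3, 1, 1)ᵀ
v_2 = (0, 1, 0)ᵀ

Let N = A − (-4)·I. We want v_2 with N^2 v_2 = 0 but N^1 v_2 ≠ 0; then v_{j-1} := N · v_j for j = 2, …, 2.

Pick v_2 = (0, 1, 0)ᵀ.
Then v_1 = N · v_2 = (3, 1, 1)ᵀ.

Sanity check: (A − (-4)·I) v_1 = (0, 0, 0)ᵀ = 0. ✓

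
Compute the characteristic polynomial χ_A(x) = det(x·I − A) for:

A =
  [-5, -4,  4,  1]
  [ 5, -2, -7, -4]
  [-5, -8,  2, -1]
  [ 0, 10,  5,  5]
x^4

Expanding det(x·I − A) (e.g. by cofactor expansion or by noting that A is similar to its Jordan form J, which has the same characteristic polynomial as A) gives
  χ_A(x) = x^4
which factors as x^4. The eigenvalues (with algebraic multiplicities) are λ = 0 with multiplicity 4.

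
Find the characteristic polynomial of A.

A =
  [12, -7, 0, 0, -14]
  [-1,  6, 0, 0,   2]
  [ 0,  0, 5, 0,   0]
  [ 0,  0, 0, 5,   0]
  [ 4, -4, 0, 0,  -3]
x^5 - 25*x^4 + 250*x^3 - 1250*x^2 + 3125*x - 3125

Expanding det(x·I − A) (e.g. by cofactor expansion or by noting that A is similar to its Jordan form J, which has the same characteristic polynomial as A) gives
  χ_A(x) = x^5 - 25*x^4 + 250*x^3 - 1250*x^2 + 3125*x - 3125
which factors as (x - 5)^5. The eigenvalues (with algebraic multiplicities) are λ = 5 with multiplicity 5.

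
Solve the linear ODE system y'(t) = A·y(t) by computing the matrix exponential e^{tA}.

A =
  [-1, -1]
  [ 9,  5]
e^{tA} =
  [-3*t*exp(2*t) + exp(2*t), -t*exp(2*t)]
  [9*t*exp(2*t), 3*t*exp(2*t) + exp(2*t)]

Strategy: write A = P · J · P⁻¹ where J is a Jordan canonical form, so e^{tA} = P · e^{tJ} · P⁻¹, and e^{tJ} can be computed block-by-block.

A has Jordan form
J =
  [2, 1]
  [0, 2]
(up to reordering of blocks).

Per-block formulas:
  For a 2×2 Jordan block J_2(2): exp(t · J_2(2)) = e^(2t)·(I + t·N), where N is the 2×2 nilpotent shift.

After assembling e^{tJ} and conjugating by P, we get:

e^{tA} =
  [-3*t*exp(2*t) + exp(2*t), -t*exp(2*t)]
  [9*t*exp(2*t), 3*t*exp(2*t) + exp(2*t)]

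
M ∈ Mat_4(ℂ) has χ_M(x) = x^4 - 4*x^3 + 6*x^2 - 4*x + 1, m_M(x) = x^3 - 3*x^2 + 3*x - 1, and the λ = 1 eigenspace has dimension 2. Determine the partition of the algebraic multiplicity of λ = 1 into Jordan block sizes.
Block sizes for λ = 1: [3, 1]

Step 1 — from the characteristic polynomial, algebraic multiplicity of λ = 1 is 4. From dim ker(M − (1)·I) = 2, there are exactly 2 Jordan blocks for λ = 1.
Step 2 — from the minimal polynomial, the factor (x − 1)^3 tells us the largest block for λ = 1 has size 3.
Step 3 — with total size 4, 2 blocks, and largest block 3, the block sizes (in nonincreasing order) are [3, 1].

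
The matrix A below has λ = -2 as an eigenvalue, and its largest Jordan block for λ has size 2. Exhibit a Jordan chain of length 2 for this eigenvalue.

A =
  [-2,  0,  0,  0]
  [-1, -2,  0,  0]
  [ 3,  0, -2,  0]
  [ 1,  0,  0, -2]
A Jordan chain for λ = -2 of length 2:
v_1 = (0, -1, 3, 1)ᵀ
v_2 = (1, 0, 0, 0)ᵀ

Let N = A − (-2)·I. We want v_2 with N^2 v_2 = 0 but N^1 v_2 ≠ 0; then v_{j-1} := N · v_j for j = 2, …, 2.

Pick v_2 = (1, 0, 0, 0)ᵀ.
Then v_1 = N · v_2 = (0, -1, 3, 1)ᵀ.

Sanity check: (A − (-2)·I) v_1 = (0, 0, 0, 0)ᵀ = 0. ✓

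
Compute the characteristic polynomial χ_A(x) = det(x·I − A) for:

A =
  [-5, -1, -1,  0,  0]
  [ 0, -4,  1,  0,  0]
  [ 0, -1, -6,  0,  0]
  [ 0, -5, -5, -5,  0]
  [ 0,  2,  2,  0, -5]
x^5 + 25*x^4 + 250*x^3 + 1250*x^2 + 3125*x + 3125

Expanding det(x·I − A) (e.g. by cofactor expansion or by noting that A is similar to its Jordan form J, which has the same characteristic polynomial as A) gives
  χ_A(x) = x^5 + 25*x^4 + 250*x^3 + 1250*x^2 + 3125*x + 3125
which factors as (x + 5)^5. The eigenvalues (with algebraic multiplicities) are λ = -5 with multiplicity 5.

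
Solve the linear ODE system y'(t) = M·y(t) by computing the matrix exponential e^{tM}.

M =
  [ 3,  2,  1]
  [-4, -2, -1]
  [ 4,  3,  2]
e^{tM} =
  [2*t*exp(t) + exp(t), t^2*exp(t)/2 + 2*t*exp(t), t^2*exp(t)/2 + t*exp(t)]
  [-4*t*exp(t), -t^2*exp(t) - 3*t*exp(t) + exp(t), -t^2*exp(t) - t*exp(t)]
  [4*t*exp(t), t^2*exp(t) + 3*t*exp(t), t^2*exp(t) + t*exp(t) + exp(t)]

Strategy: write M = P · J · P⁻¹ where J is a Jordan canonical form, so e^{tM} = P · e^{tJ} · P⁻¹, and e^{tJ} can be computed block-by-block.

M has Jordan form
J =
  [1, 1, 0]
  [0, 1, 1]
  [0, 0, 1]
(up to reordering of blocks).

Per-block formulas:
  For a 3×3 Jordan block J_3(1): exp(t · J_3(1)) = e^(1t)·(I + t·N + (t^2/2)·N^2), where N is the 3×3 nilpotent shift.

After assembling e^{tJ} and conjugating by P, we get:

e^{tM} =
  [2*t*exp(t) + exp(t), t^2*exp(t)/2 + 2*t*exp(t), t^2*exp(t)/2 + t*exp(t)]
  [-4*t*exp(t), -t^2*exp(t) - 3*t*exp(t) + exp(t), -t^2*exp(t) - t*exp(t)]
  [4*t*exp(t), t^2*exp(t) + 3*t*exp(t), t^2*exp(t) + t*exp(t) + exp(t)]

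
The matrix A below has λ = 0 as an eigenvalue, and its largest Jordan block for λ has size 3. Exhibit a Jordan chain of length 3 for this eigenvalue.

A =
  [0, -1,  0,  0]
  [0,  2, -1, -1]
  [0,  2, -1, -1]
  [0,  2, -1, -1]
A Jordan chain for λ = 0 of length 3:
v_1 = (-2, 0, 0, 0)ᵀ
v_2 = (-1, 2, 2, 2)ᵀ
v_3 = (0, 1, 0, 0)ᵀ

Let N = A − (0)·I. We want v_3 with N^3 v_3 = 0 but N^2 v_3 ≠ 0; then v_{j-1} := N · v_j for j = 3, …, 2.

Pick v_3 = (0, 1, 0, 0)ᵀ.
Then v_2 = N · v_3 = (-1, 2, 2, 2)ᵀ.
Then v_1 = N · v_2 = (-2, 0, 0, 0)ᵀ.

Sanity check: (A − (0)·I) v_1 = (0, 0, 0, 0)ᵀ = 0. ✓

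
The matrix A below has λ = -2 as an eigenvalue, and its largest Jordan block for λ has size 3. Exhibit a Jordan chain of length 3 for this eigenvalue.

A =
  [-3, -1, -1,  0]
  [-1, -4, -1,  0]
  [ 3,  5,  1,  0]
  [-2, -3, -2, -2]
A Jordan chain for λ = -2 of length 3:
v_1 = (-1, 0, 1, -1)ᵀ
v_2 = (-1, -1, 3, -2)ᵀ
v_3 = (1, 0, 0, 0)ᵀ

Let N = A − (-2)·I. We want v_3 with N^3 v_3 = 0 but N^2 v_3 ≠ 0; then v_{j-1} := N · v_j for j = 3, …, 2.

Pick v_3 = (1, 0, 0, 0)ᵀ.
Then v_2 = N · v_3 = (-1, -1, 3, -2)ᵀ.
Then v_1 = N · v_2 = (-1, 0, 1, -1)ᵀ.

Sanity check: (A − (-2)·I) v_1 = (0, 0, 0, 0)ᵀ = 0. ✓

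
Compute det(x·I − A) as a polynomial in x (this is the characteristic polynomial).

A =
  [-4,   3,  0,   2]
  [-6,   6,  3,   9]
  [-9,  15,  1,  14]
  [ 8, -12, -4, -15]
x^4 + 12*x^3 + 54*x^2 + 108*x + 81

Expanding det(x·I − A) (e.g. by cofactor expansion or by noting that A is similar to its Jordan form J, which has the same characteristic polynomial as A) gives
  χ_A(x) = x^4 + 12*x^3 + 54*x^2 + 108*x + 81
which factors as (x + 3)^4. The eigenvalues (with algebraic multiplicities) are λ = -3 with multiplicity 4.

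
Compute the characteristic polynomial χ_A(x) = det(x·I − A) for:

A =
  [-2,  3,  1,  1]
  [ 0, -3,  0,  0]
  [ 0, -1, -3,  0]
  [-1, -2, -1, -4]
x^4 + 12*x^3 + 54*x^2 + 108*x + 81

Expanding det(x·I − A) (e.g. by cofactor expansion or by noting that A is similar to its Jordan form J, which has the same characteristic polynomial as A) gives
  χ_A(x) = x^4 + 12*x^3 + 54*x^2 + 108*x + 81
which factors as (x + 3)^4. The eigenvalues (with algebraic multiplicities) are λ = -3 with multiplicity 4.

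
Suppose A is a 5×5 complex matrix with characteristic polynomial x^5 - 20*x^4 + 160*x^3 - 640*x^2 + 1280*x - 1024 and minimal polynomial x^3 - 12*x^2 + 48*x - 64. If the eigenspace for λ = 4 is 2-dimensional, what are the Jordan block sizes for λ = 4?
Block sizes for λ = 4: [3, 2]

Step 1 — from the characteristic polynomial, algebraic multiplicity of λ = 4 is 5. From dim ker(A − (4)·I) = 2, there are exactly 2 Jordan blocks for λ = 4.
Step 2 — from the minimal polynomial, the factor (x − 4)^3 tells us the largest block for λ = 4 has size 3.
Step 3 — with total size 5, 2 blocks, and largest block 3, the block sizes (in nonincreasing order) are [3, 2].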